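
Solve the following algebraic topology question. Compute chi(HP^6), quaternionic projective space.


HP^6 has one cell in each dimension 0, 4, ..., 4*6 (6+1 cells, all even-dim).
chi = 6 + 1 = 7

7


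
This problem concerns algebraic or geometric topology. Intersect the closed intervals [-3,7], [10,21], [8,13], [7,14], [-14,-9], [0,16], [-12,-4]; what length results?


Intersection = [max(a_i), min(b_i)] = [10, -9].
Since 10 > -9, the intersection is empty.
Length = 0

0


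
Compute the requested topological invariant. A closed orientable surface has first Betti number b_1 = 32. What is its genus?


For a closed orientable surface: b_1 = 2g.
32 = 2g
g = 32 / 2 = 16

16


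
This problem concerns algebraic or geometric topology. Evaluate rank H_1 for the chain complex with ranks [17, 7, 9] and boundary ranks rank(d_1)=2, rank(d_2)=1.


rank H_k = rank(ker d_k) - rank(im d_{k+1}).
rank(ker d_1) = rank(C_1) - rank(d_1) = 7 - 2 = 5.
rank(im d_{1+1}) = 1.
rank H_1 = 5 - 1 = 4

4


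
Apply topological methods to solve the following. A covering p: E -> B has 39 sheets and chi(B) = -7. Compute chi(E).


For a finite covering: chi(E) = (number of sheets) * chi(B).
chi(E) = 39 * (-7) = -273

-273


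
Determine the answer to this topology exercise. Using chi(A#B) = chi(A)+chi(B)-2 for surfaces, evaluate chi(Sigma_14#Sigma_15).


chi(Sigma_14) = 2 - 2*14 = -26
chi(Sigma_15) = 2 - 2*15 = -28
For surfaces: chi(A#B) = chi(A) + chi(B) - 2.
chi = -26 + -28 - 2 = -56

-56


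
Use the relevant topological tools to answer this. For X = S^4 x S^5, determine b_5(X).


Each S^d has Poincare polynomial 1 + t^d.
The product S^4 x S^5 has Poincare polynomial prod(1+t^d_i).
Expanding: b_0=1, b_4=1, b_5=1, b_9=1.
b_5 = 1

1


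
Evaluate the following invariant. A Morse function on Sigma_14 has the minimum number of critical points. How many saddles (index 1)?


A perfect Morse function has m_k = b_k.
For Sigma_14: b_0=1, b_1=2g=28, b_2=1.
Saddles m_1 = 2g = 28

28


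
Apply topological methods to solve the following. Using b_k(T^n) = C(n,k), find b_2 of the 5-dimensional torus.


By the Kunneth formula, b_k(T^n) = C(n,k).
b_2(T^5) = C(5,2).
C(5,2) = 5!/(2!*3!) = 10

10


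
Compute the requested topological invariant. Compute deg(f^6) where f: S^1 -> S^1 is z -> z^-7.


deg(f) = -7. Degree is multiplicative: deg(f^6) = (deg f)^6.
deg(f^6) = (-7)^6 = 117649

117649


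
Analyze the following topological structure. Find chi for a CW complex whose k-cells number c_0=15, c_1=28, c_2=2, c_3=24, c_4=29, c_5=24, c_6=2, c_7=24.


chi = sum_k (-1)^k c_k.
= (-1)^0*15 + (-1)^1*28 + (-1)^2*2 + (-1)^3*24 + (-1)^4*29 + (-1)^5*24 + (-1)^6*2 + (-1)^7*24
= (15) + (-28) + (2) + (-24) + (29) + (-24) + (2) + (-24)
= -52

-52


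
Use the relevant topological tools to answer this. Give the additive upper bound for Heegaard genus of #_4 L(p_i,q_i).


Heegaard genus satisfies g(A#B) <= g(A) + g(B).
Each lens space has g = 1.
Upper bound: 4 * 1 = 4

4


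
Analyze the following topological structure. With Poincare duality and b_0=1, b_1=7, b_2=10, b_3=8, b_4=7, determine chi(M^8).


By Poincare duality b_k = b_{8-k}, so full Betti numbers: b_0=1, b_1=7, b_2=10, b_3=8, b_4=7, b_5=8, b_6=10, b_7=7, b_8=1.
chi = sum (-1)^k b_k = -1

-1


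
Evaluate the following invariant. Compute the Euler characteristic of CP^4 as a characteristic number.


For any closed oriented manifold, <e(TM),[M]> = chi(M).
chi(CP^4) = 4+1 = 5

5


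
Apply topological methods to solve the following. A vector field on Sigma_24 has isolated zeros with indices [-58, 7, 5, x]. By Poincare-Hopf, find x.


Poincare-Hopf: sum of indices = chi(M).
chi(Sigma_24) = 2 - 2*24 = -46.
Sum of known indices = -46.
x = chi - (sum known) = -46 - (-46) = 0

0


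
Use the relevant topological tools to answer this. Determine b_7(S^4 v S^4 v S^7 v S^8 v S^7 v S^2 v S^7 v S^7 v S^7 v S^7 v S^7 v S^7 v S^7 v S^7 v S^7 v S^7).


For a wedge of spheres, H_k (k>0) is free on one generator per sphere of dimension k.
Spheres of dimension 7: count = 12.
b_7 = 12

12


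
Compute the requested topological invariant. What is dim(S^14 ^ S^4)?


S^m ^ S^n = S^{m+n}.
k = 14 + 4 = 18

18


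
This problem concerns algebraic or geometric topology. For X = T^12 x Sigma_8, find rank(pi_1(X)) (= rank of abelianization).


pi_1(A x B) = pi_1(A) x pi_1(B); rank of abelianization = b_1.
b_1(T^12) = 12, b_1(Sigma_8) = 2*8 = 16.
b_1(product) = 12 + 16 = 28

28


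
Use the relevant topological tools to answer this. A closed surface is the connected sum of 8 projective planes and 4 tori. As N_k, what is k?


Since a >= 1, the sum is non-orientable; each T^2 can be replaced by RP^2 # RP^2 (since T^2#RP^2 = 3RP^2).
Total crosscaps k = 8 + 2*4 = 16.
Check via chi: chi = 8*1 + 4*0 - (8+4-1)*2 = -14 = 2 - k = -14. Consistent.

16


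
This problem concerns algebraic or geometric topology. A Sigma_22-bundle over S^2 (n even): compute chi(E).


chi(S^2) = 2 (n even), chi(Sigma_22) = 2 - 2*22 = -42.
chi(E) = 2 * (-42) = -84

-84


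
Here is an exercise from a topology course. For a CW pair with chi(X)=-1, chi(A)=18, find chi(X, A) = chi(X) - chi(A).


Relative Euler characteristic: chi(X, A) = chi(X) - chi(A).
= -1 - (18) = -19

-19


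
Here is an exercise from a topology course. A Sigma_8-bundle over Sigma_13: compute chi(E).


For a fiber bundle F -> E -> B (with CW structure): chi(E) = chi(B) * chi(F).
chi(Sigma_13) = -24, chi(Sigma_8) = -14.
chi(E) = (-24) * (-14) = 336

336


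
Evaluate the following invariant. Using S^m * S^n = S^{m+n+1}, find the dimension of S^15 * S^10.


Join of spheres: S^m * S^n = S^{m+n+1}.
dim = 15 + 10 + 1 = 26

26


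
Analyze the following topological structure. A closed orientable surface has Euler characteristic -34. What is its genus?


chi = 2 - 2g for closed orientable surfaces.
-34 = 2 - 2g
2g = 2 - (-34) = 36
g = 18

18


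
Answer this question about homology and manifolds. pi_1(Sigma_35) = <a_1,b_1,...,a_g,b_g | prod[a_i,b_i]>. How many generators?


Standard presentation: pi_1(Sigma_g) = <a_1,b_1,...,a_g,b_g | [a_1,b_1]...[a_g,b_g] = 1>.
Number of generators = 2g = 2*35 = 70

70


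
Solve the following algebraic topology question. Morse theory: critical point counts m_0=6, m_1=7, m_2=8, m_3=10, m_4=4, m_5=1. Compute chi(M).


Morse theory: chi(M) = sum_k (-1)^k m_k where m_k = #(index-k critical points).
= (6) + (-7) + (8) + (-10) + (4) + (-1) = 0

0


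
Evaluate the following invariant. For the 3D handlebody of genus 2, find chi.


A genus-g handlebody deformation retracts to a wedge of g circles.
chi(vee_g S^1) = 1 - g.
chi(H_2) = 1 - 2 = -1

-1


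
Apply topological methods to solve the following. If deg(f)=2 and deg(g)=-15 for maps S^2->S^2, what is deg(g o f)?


Degree is multiplicative under composition: deg(g o f) = deg(g) * deg(f).
= -15 * 2 = -30

-30


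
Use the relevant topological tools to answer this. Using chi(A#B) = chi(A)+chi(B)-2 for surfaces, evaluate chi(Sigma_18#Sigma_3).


chi(Sigma_18) = 2 - 2*18 = -34
chi(Sigma_3) = 2 - 2*3 = -4
For surfaces: chi(A#B) = chi(A) + chi(B) - 2.
chi = -34 + -4 - 2 = -40

-40


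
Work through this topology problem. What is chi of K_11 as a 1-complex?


K_11: V = 11, E = C(11,2) = 55.
chi = V - E = 11 - 55 = -44

-44


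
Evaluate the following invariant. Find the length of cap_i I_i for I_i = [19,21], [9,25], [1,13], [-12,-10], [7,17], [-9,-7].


Intersection = [max(a_i), min(b_i)] = [19, -10].
Since 19 > -10, the intersection is empty.
Length = 0

0


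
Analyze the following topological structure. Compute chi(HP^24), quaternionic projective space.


HP^24 has one cell in each dimension 0, 4, ..., 4*24 (24+1 cells, all even-dim).
chi = 24 + 1 = 25

25


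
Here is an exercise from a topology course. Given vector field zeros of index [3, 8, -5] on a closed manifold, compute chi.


Poincare-Hopf: chi(M) = sum of indices of zeros.
chi = (3) + (8) + (-5) = 6

6


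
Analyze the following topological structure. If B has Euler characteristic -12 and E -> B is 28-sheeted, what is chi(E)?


For a finite covering: chi(E) = (number of sheets) * chi(B).
chi(E) = 28 * (-12) = -336

-336


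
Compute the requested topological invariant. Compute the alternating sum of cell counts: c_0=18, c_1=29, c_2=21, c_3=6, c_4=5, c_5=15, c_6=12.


chi = sum_k (-1)^k c_k.
= (-1)^0*18 + (-1)^1*29 + (-1)^2*21 + (-1)^3*6 + (-1)^4*5 + (-1)^5*15 + (-1)^6*12
= (18) + (-29) + (21) + (-6) + (5) + (-15) + (12)
= 6

6


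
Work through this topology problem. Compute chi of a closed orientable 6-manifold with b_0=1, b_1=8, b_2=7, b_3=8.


By Poincare duality b_k = b_{6-k}, so full Betti numbers: b_0=1, b_1=8, b_2=7, b_3=8, b_4=7, b_5=8, b_6=1.
chi = sum (-1)^k b_k = -8

-8


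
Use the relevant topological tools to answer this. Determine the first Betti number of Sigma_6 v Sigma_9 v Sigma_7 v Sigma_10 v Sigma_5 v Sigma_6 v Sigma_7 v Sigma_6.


For a wedge X v Y: reduced H_k(X v Y) = H_k(X) + H_k(Y).
Each Sigma_g contributes b_1 = 2g.
b_1 = 12 + 18 + 14 + 20 + 10 + 12 + 14 + 12 = 112

112


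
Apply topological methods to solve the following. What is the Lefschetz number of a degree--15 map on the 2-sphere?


On S^2: L(f) = tr(f_0*) + (-1)^2 tr(f_2*) = 1 + (-1)^2 * deg(f).
L(f) = 1 + (-1)^2 * -15 = 1 + -15 = -14

-14


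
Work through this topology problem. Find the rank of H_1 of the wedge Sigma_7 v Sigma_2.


For a wedge: H_1(A v B) = H_1(A) + H_1(B).
b_1(Sigma_7) = 14, b_1(Sigma_2) = 4.
b_1 = 14 + 4 = 18

18


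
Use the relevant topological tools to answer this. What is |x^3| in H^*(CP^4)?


|x| = 2 in H^*(CP^n).
|x^3| = 3 * |x| = 3 * 2 = 6

6


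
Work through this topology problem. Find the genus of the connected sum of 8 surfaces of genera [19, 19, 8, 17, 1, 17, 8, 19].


Genus is additive under connected sum of orientable surfaces.
g = 19 + 19 + 8 + 17 + 1 + 17 + 8 + 19 = 108

108


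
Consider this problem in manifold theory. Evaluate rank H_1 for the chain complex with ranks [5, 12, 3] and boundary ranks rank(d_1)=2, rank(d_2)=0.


rank H_k = rank(ker d_k) - rank(im d_{k+1}).
rank(ker d_1) = rank(C_1) - rank(d_1) = 12 - 2 = 10.
rank(im d_{1+1}) = 0.
rank H_1 = 10 - 0 = 10

10


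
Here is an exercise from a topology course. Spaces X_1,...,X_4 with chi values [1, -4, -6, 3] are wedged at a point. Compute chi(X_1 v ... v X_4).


chi(A v B) = chi(A) + chi(B) - 1 (one point identified).
For 4 spaces: chi = (sum chi_i) - (4 - 1).
sum = -6; chi = -6 - 3 = -9

-9


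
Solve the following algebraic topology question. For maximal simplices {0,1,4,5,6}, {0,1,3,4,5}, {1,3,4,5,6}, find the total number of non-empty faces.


Each maximal simplex on m vertices has 2^m - 1 nonempty faces.
Take the union (dedupe shared faces).
Total distinct faces = 55

55


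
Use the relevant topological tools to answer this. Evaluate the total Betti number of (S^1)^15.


b_k(T^15) = C(15,k), so the sum over k is sum_k C(15,k) = 2^15.
Total = 2^15 = 32768

32768


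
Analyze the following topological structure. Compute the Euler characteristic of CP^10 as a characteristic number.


For any closed oriented manifold, <e(TM),[M]> = chi(M).
chi(CP^10) = 10+1 = 11

11


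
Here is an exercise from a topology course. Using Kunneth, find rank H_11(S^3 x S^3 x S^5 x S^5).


Each S^d has Poincare polynomial 1 + t^d.
The product S^3 x S^3 x S^5 x S^5 has Poincare polynomial prod(1+t^d_i).
Expanding: b_0=1, b_3=2, b_5=2, b_6=1, b_8=4, b_10=1, b_11=2, b_13=2, b_16=1.
b_11 = 2

2


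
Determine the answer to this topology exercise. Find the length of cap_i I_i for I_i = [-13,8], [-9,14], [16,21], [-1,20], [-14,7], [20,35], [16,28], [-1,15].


Intersection = [max(a_i), min(b_i)] = [20, 7].
Since 20 > 7, the intersection is empty.
Length = 0

0


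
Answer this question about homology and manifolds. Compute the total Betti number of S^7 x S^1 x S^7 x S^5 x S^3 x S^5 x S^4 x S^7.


Total Betti number is multiplicative under products.
Each S^d (d>=1) has total Betti number 2.
There are 8 sphere factors.
Total = 2^8 = 256

256


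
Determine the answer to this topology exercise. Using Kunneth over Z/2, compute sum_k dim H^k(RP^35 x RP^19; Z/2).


dim H^*(RP^n; Z/2) = n+1 (one Z/2 in each degree 0..n).
Total Betti number is multiplicative.
Total = (35+1) * (19+1) = 36 * 20 = 720

720


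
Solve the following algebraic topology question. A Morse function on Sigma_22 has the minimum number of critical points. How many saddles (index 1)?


A perfect Morse function has m_k = b_k.
For Sigma_22: b_0=1, b_1=2g=44, b_2=1.
Saddles m_1 = 2g = 44

44


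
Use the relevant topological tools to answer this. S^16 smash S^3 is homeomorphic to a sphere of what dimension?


S^m ^ S^n = S^{m+n}.
k = 16 + 3 = 19

19


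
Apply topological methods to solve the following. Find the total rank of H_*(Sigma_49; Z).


For Sigma_49: b_0 = 1, b_1 = 2g = 98, b_2 = 1.
Total = 1 + 98 + 1 = 100

100


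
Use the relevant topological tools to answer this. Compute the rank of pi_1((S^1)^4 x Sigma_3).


pi_1(A x B) = pi_1(A) x pi_1(B); rank of abelianization = b_1.
b_1(T^4) = 4, b_1(Sigma_3) = 2*3 = 6.
b_1(product) = 4 + 6 = 10

10


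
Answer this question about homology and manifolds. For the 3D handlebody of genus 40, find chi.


A genus-g handlebody deformation retracts to a wedge of g circles.
chi(vee_g S^1) = 1 - g.
chi(H_40) = 1 - 40 = -39

-39


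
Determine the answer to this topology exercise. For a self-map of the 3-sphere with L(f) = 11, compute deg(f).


L(f) = 1 + (-1)^3 deg(f) on S^3.
11 = 1 + (-1)^3 * deg(f)
(-1)^3 * deg(f) = 10
deg(f) = -10

-10


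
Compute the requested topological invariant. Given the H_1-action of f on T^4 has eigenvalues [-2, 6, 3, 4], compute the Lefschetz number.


For a torus self-map: L(f) = det(I - A) where A acts on H_1.
L(f) = (1--2) * (1-6) * (1-3) * (1-4) = 3 * -5 * -2 * -3 = -90

-90


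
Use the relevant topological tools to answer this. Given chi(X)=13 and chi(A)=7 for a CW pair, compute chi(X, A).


Relative Euler characteristic: chi(X, A) = chi(X) - chi(A).
= 13 - (7) = 6

6


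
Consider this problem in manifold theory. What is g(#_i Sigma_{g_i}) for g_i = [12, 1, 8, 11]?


Genus is additive under connected sum of orientable surfaces.
g = 12 + 1 + 8 + 11 = 32

32


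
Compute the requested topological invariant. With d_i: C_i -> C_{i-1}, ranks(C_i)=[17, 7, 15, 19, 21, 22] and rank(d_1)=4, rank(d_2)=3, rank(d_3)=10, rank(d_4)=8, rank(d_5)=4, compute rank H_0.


rank H_k = rank(ker d_k) - rank(im d_{k+1}).
rank(ker d_0) = rank(C_0) - rank(d_0) = 17 - 0 = 17.
rank(im d_{0+1}) = 4.
rank H_0 = 17 - 4 = 13

13


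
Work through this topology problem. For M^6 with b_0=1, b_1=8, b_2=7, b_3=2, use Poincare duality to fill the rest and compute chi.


By Poincare duality b_k = b_{6-k}, so full Betti numbers: b_0=1, b_1=8, b_2=7, b_3=2, b_4=7, b_5=8, b_6=1.
chi = sum (-1)^k b_k = -2

-2


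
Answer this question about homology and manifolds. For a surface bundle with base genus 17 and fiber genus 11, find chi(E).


For a fiber bundle F -> E -> B (with CW structure): chi(E) = chi(B) * chi(F).
chi(Sigma_17) = -32, chi(Sigma_11) = -20.
chi(E) = (-32) * (-20) = 640

640


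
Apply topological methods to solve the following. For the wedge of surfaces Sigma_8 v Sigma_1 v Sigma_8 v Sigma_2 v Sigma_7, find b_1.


For a wedge X v Y: reduced H_k(X v Y) = H_k(X) + H_k(Y).
Each Sigma_g contributes b_1 = 2g.
b_1 = 16 + 2 + 16 + 4 + 14 = 52

52


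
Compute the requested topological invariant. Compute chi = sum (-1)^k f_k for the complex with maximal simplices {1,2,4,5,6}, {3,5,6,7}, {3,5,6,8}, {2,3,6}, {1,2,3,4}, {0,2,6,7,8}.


Enumerate all faces; f-vector: f_0=9, f_1=28, f_2=31, f_3=13, f_4=2.
chi = sum (-1)^k f_k = 1

1


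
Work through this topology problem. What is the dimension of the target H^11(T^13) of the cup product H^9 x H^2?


Cup product: H^p x H^q -> H^{p+q}; here p+q = 9+2 = 11.
rank H^k(T^n) = C(n,k).
C(13,11) = 78

78


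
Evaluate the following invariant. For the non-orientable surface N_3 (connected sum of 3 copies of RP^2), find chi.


For a non-orientable closed surface with k crosscaps: chi = 2 - k.
Here k = 3.
chi = 2 - 3 = -1

-1


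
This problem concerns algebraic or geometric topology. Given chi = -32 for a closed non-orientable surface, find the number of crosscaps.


chi = 2 - k for closed non-orientable surfaces with k crosscaps.
-32 = 2 - k
k = 2 - (-32) = 34

34


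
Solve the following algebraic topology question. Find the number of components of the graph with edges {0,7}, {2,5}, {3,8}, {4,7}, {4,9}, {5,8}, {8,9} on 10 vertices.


Run DFS/union-find over 10 vertices.
V = 10, E = 7.
Number of components = 3

3


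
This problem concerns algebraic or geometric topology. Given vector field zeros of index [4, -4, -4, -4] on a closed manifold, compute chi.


Poincare-Hopf: chi(M) = sum of indices of zeros.
chi = (4) + (-4) + (-4) + (-4) = -8

-8


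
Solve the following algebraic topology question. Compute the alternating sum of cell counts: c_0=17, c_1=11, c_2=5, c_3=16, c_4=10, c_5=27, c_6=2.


chi = sum_k (-1)^k c_k.
= (-1)^0*17 + (-1)^1*11 + (-1)^2*5 + (-1)^3*16 + (-1)^4*10 + (-1)^5*27 + (-1)^6*2
= (17) + (-11) + (5) + (-16) + (10) + (-27) + (2)
= -20

-20


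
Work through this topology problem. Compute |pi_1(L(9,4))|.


pi_1(L(p,q)) = Z/pZ for any q coprime to p.
|pi_1(L(9,4))| = 9

9


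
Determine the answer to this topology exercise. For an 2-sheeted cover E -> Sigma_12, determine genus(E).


For an n-sheeted cover: chi(E) = n * chi(B).
chi(Sigma_12) = 2 - 2*12 = -22.
chi(E) = 2 * (-22) = -44.
genus(E) = (2 - chi(E))/2 = (2 - (-44))/2 = 46/2 = 23

23


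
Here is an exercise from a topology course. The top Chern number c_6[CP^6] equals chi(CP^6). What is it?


For any closed oriented manifold, <e(TM),[M]> = chi(M).
chi(CP^6) = 6+1 = 7

7


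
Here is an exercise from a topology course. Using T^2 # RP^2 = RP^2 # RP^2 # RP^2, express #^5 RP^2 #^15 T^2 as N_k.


Since a >= 1, the sum is non-orientable; each T^2 can be replaced by RP^2 # RP^2 (since T^2#RP^2 = 3RP^2).
Total crosscaps k = 5 + 2*15 = 35.
Check via chi: chi = 5*1 + 15*0 - (5+15-1)*2 = -33 = 2 - k = -33. Consistent.

35


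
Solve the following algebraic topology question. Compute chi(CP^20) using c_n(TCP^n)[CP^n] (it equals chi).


For any closed oriented manifold, <e(TM),[M]> = chi(M).
chi(CP^20) = 20+1 = 21

21


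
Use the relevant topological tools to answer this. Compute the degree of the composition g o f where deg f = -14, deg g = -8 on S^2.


Degree is multiplicative under composition: deg(g o f) = deg(g) * deg(f).
= -8 * -14 = 112

112


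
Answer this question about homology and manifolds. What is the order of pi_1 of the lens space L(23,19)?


pi_1(L(p,q)) = Z/pZ for any q coprime to p.
|pi_1(L(23,19))| = 23

23


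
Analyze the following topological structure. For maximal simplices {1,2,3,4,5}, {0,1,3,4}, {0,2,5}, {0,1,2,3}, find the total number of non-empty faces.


Each maximal simplex on m vertices has 2^m - 1 nonempty faces.
Take the union (dedupe shared faces).
Total distinct faces = 45

45


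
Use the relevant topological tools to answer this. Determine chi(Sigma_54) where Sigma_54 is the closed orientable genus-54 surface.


For a closed orientable surface of genus g: chi = 2 - 2g.
Here g = 54.
chi = 2 - 2*54 = 2 - 108 = -106

-106


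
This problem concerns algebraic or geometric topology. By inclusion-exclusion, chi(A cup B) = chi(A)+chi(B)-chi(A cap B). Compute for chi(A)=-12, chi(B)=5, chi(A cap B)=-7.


chi(A cup B) = chi(A) + chi(B) - chi(A cap B)
= -12 + (5) - (-7)
= 0

0


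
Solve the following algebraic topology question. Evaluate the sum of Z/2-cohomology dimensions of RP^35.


H^k(RP^35; Z/2) = Z/2 for each 0 <= k <= 35.
Total dimension = 35 + 1 = 36

36


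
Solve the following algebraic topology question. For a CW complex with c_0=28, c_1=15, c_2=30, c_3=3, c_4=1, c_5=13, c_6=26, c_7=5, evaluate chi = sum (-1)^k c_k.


chi = sum_k (-1)^k c_k.
= (-1)^0*28 + (-1)^1*15 + (-1)^2*30 + (-1)^3*3 + (-1)^4*1 + (-1)^5*13 + (-1)^6*26 + (-1)^7*5
= (28) + (-15) + (30) + (-3) + (1) + (-13) + (26) + (-5)
= 49

49


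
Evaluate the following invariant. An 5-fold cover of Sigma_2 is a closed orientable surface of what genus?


For an n-sheeted cover: chi(E) = n * chi(B).
chi(Sigma_2) = 2 - 2*2 = -2.
chi(E) = 5 * (-2) = -10.
genus(E) = (2 - chi(E))/2 = (2 - (-10))/2 = 12/2 = 6

6


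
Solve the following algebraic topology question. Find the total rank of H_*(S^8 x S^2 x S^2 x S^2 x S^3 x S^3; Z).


Total Betti number is multiplicative under products.
Each S^d (d>=1) has total Betti number 2.
There are 6 sphere factors.
Total = 2^6 = 64

64


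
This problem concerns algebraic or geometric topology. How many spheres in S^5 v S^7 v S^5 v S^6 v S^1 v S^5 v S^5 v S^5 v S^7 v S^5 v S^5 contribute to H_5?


For a wedge of spheres, H_k (k>0) is free on one generator per sphere of dimension k.
Spheres of dimension 5: count = 7.
b_5 = 7

7


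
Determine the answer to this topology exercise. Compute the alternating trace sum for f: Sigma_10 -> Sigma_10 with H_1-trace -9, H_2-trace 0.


L(f) = tr(f_0*) - tr(f_1*) + tr(f_2*).
= 1 - (-9) + (0)
= 10

10


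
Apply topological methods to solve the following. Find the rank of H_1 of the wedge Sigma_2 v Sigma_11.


For a wedge: H_1(A v B) = H_1(A) + H_1(B).
b_1(Sigma_2) = 4, b_1(Sigma_11) = 22.
b_1 = 4 + 22 = 26

26


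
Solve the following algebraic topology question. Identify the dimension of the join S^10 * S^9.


Join of spheres: S^m * S^n = S^{m+n+1}.
dim = 10 + 9 + 1 = 20

20


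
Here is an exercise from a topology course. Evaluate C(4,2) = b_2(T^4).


By the Kunneth formula, b_k(T^n) = C(n,k).
b_2(T^4) = C(4,2).
C(4,2) = 4!/(2!*2!) = 6

6


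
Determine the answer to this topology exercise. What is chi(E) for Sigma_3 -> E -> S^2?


chi(S^2) = 2 (n even), chi(Sigma_3) = 2 - 2*3 = -4.
chi(E) = 2 * (-4) = -8

-8


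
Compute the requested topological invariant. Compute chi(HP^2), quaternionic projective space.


HP^2 has one cell in each dimension 0, 4, ..., 4*2 (2+1 cells, all even-dim).
chi = 2 + 1 = 3

3


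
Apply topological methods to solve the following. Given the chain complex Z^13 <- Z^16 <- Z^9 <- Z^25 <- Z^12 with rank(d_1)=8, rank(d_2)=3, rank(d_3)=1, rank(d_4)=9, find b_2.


rank H_k = rank(ker d_k) - rank(im d_{k+1}).
rank(ker d_2) = rank(C_2) - rank(d_2) = 9 - 3 = 6.
rank(im d_{2+1}) = 1.
rank H_2 = 6 - 1 = 5

5


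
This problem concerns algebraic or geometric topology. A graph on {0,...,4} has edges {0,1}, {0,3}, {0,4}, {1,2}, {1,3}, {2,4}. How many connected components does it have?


Run DFS/union-find over 5 vertices.
V = 5, E = 6.
Number of components = 1

1


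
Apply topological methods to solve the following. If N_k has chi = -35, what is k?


chi = 2 - k for closed non-orientable surfaces with k crosscaps.
-35 = 2 - k
k = 2 - (-35) = 37

37


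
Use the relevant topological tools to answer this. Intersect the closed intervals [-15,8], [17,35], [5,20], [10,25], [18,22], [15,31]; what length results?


Intersection = [max(a_i), min(b_i)] = [18, 8].
Since 18 > 8, the intersection is empty.
Length = 0

0


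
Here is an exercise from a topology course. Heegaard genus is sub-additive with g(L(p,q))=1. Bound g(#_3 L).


Heegaard genus satisfies g(A#B) <= g(A) + g(B).
Each lens space has g = 1.
Upper bound: 3 * 1 = 3

3


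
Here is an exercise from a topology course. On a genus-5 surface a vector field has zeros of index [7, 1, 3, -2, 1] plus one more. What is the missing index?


Poincare-Hopf: sum of indices = chi(M).
chi(Sigma_5) = 2 - 2*5 = -8.
Sum of known indices = 10.
x = chi - (sum known) = -8 - (10) = -18

-18


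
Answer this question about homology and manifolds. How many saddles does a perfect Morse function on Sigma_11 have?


A perfect Morse function has m_k = b_k.
For Sigma_11: b_0=1, b_1=2g=22, b_2=1.
Saddles m_1 = 2g = 22

22


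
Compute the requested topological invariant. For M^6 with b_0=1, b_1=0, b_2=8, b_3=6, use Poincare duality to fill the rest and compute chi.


By Poincare duality b_k = b_{6-k}, so full Betti numbers: b_0=1, b_1=0, b_2=8, b_3=6, b_4=8, b_5=0, b_6=1.
chi = sum (-1)^k b_k = 12

12


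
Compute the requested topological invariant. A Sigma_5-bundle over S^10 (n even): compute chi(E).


chi(S^10) = 2 (n even), chi(Sigma_5) = 2 - 2*5 = -8.
chi(E) = 2 * (-8) = -16

-16


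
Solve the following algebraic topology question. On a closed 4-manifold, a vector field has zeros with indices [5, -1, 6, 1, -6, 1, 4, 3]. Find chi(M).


Poincare-Hopf: chi(M) = sum of indices of zeros.
chi = (5) + (-1) + (6) + (1) + (-6) + (1) + (4) + (3) = 13

13


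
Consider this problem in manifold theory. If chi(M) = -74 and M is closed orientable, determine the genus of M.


chi = 2 - 2g for closed orientable surfaces.
-74 = 2 - 2g
2g = 2 - (-74) = 76
g = 38

38


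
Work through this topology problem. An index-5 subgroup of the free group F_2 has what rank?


Nielsen-Schreier: an index-n subgroup of F_r is free of rank 1 + n(r-1).
Equivalently: chi(cover) = n*chi(base); chi(vee_r S^1) = 1 - 2 = -1.
chi(E) = 5*(-1) = -5; rank = 1 - chi(E) = 1 - (-5) = 6.
rank = 1 + 5*(2-1) = 1 + 5 = 6

6


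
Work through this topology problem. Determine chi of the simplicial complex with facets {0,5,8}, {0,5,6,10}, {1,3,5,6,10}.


Enumerate all faces; f-vector: f_0=7, f_1=15, f_2=14, f_3=6, f_4=1.
chi = sum (-1)^k f_k = 1

1


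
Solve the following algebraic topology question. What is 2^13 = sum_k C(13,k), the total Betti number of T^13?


b_k(T^13) = C(13,k), so the sum over k is sum_k C(13,k) = 2^13.
Total = 2^13 = 8192

8192


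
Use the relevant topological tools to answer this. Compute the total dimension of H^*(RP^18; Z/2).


H^k(RP^18; Z/2) = Z/2 for each 0 <= k <= 18.
Total dimension = 18 + 1 = 19

19


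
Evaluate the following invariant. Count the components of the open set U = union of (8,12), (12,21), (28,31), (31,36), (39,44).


Sort and merge overlapping open intervals.
Merged: (8,12), (12,21), (28,31), (31,36), (39,44).
Number of components = 5

5


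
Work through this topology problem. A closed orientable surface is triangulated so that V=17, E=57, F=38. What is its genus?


chi = V - E + F = 17 - 57 + 38 = -2
For orientable closed surface: chi = 2 - 2g, so g = (2 - chi)/2.
g = (2 - (-2)) / 2 = 4 / 2 = 2

2


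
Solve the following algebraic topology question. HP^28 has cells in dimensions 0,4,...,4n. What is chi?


HP^28 has one cell in each dimension 0, 4, ..., 4*28 (28+1 cells, all even-dim).
chi = 28 + 1 = 29

29


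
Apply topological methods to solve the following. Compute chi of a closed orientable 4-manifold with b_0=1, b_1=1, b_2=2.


By Poincare duality b_k = b_{4-k}, so full Betti numbers: b_0=1, b_1=1, b_2=2, b_3=1, b_4=1.
chi = sum (-1)^k b_k = 2

2


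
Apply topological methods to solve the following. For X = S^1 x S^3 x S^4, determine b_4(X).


Each S^d has Poincare polynomial 1 + t^d.
The product S^1 x S^3 x S^4 has Poincare polynomial prod(1+t^d_i).
Expanding: b_0=1, b_1=1, b_3=1, b_4=2, b_5=1, b_7=1, b_8=1.
b_4 = 2

2


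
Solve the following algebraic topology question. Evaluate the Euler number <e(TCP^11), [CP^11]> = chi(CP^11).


For any closed oriented manifold, <e(TM),[M]> = chi(M).
chi(CP^11) = 11+1 = 12

12


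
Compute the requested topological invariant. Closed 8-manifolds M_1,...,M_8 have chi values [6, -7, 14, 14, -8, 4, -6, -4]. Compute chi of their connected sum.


For n-manifolds: chi(A#B) = chi(A) + chi(B) - chi(S^8).
chi(S^8) = 1 + (-1)^8 = 2.
chi(#) = (sum chi_i) - (8-1)*chi(S^8) = 13 - 7*2 = -1

-1


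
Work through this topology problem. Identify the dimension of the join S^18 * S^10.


Join of spheres: S^m * S^n = S^{m+n+1}.
dim = 18 + 10 + 1 = 29

29


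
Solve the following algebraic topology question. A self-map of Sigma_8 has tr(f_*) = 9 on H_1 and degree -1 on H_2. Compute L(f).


L(f) = tr(f_0*) - tr(f_1*) + tr(f_2*).
= 1 - (9) + (-1)
= -9

-9


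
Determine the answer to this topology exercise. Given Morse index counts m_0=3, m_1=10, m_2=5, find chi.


Morse theory: chi(M) = sum_k (-1)^k m_k where m_k = #(index-k critical points).
= (3) + (-10) + (5) = -2

-2


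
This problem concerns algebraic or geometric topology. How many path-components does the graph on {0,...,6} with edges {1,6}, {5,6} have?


Run DFS/union-find over 7 vertices.
V = 7, E = 2.
Number of components = 5

5


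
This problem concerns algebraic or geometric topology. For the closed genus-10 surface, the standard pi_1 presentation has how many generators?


Standard presentation: pi_1(Sigma_g) = <a_1,b_1,...,a_g,b_g | [a_1,b_1]...[a_g,b_g] = 1>.
Number of generators = 2g = 2*10 = 20

20


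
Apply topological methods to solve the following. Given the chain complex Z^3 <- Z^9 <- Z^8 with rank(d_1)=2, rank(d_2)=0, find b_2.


rank H_k = rank(ker d_k) - rank(im d_{k+1}).
rank(ker d_2) = rank(C_2) - rank(d_2) = 8 - 0 = 8.
rank(im d_{2+1}) = 0.
rank H_2 = 8 - 0 = 8

8


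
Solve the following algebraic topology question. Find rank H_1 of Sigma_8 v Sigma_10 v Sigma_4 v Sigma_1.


For a wedge X v Y: reduced H_k(X v Y) = H_k(X) + H_k(Y).
Each Sigma_g contributes b_1 = 2g.
b_1 = 16 + 20 + 8 + 2 = 46

46


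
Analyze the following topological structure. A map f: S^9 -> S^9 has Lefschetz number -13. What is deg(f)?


L(f) = 1 + (-1)^9 deg(f) on S^9.
-13 = 1 + (-1)^9 * deg(f)
(-1)^9 * deg(f) = -14
deg(f) = 14

14


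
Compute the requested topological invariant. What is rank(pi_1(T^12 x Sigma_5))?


pi_1(A x B) = pi_1(A) x pi_1(B); rank of abelianization = b_1.
b_1(T^12) = 12, b_1(Sigma_5) = 2*5 = 10.
b_1(product) = 12 + 10 = 22

22


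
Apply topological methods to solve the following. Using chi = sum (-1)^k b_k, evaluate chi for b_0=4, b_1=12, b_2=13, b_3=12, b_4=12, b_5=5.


chi = sum_k (-1)^k b_k.
= (4) + (-12) + (13) + (-12) + (12) + (-5)
= 0

0


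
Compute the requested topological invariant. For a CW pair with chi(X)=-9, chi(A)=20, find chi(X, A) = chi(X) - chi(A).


Relative Euler characteristic: chi(X, A) = chi(X) - chi(A).
= -9 - (20) = -29

-29


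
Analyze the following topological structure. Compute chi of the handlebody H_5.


A genus-g handlebody deformation retracts to a wedge of g circles.
chi(vee_g S^1) = 1 - g.
chi(H_5) = 1 - 5 = -4

-4


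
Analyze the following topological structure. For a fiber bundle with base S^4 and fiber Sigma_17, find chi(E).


chi(S^4) = 2 (n even), chi(Sigma_17) = 2 - 2*17 = -32.
chi(E) = 2 * (-32) = -64

-64


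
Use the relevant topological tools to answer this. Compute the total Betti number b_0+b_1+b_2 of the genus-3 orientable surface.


For Sigma_3: b_0 = 1, b_1 = 2g = 6, b_2 = 1.
Total = 1 + 6 + 1 = 8

8


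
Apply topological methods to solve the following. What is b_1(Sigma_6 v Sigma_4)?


For a wedge: H_1(A v B) = H_1(A) + H_1(B).
b_1(Sigma_6) = 12, b_1(Sigma_4) = 8.
b_1 = 12 + 8 = 20

20


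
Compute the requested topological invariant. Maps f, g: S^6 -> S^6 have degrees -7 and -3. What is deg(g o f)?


Degree is multiplicative under composition: deg(g o f) = deg(g) * deg(f).
= -3 * -7 = 21

21


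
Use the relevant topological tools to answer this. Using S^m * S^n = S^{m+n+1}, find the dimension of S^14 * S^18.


Join of spheres: S^m * S^n = S^{m+n+1}.
dim = 14 + 18 + 1 = 33

33


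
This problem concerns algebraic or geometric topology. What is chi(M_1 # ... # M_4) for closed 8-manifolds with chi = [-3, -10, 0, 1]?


For n-manifolds: chi(A#B) = chi(A) + chi(B) - chi(S^8).
chi(S^8) = 1 + (-1)^8 = 2.
chi(#) = (sum chi_i) - (4-1)*chi(S^8) = -12 - 3*2 = -18

-18


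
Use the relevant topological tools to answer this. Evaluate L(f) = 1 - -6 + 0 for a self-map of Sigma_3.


L(f) = tr(f_0*) - tr(f_1*) + tr(f_2*).
= 1 - (-6) + (0)
= 7

7


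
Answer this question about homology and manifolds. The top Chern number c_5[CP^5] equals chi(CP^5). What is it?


For any closed oriented manifold, <e(TM),[M]> = chi(M).
chi(CP^5) = 5+1 = 6

6


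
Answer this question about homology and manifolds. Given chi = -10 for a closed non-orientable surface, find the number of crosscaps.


chi = 2 - k for closed non-orientable surfaces with k crosscaps.
-10 = 2 - k
k = 2 - (-10) = 12

12


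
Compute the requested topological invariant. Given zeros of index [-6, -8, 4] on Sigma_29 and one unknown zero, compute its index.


Poincare-Hopf: sum of indices = chi(M).
chi(Sigma_29) = 2 - 2*29 = -56.
Sum of known indices = -10.
x = chi - (sum known) = -56 - (-10) = -46

-46


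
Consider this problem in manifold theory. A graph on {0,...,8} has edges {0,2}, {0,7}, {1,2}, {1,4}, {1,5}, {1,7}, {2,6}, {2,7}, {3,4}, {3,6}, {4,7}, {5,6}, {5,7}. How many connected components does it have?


Run DFS/union-find over 9 vertices.
V = 9, E = 13.
Number of components = 2

2


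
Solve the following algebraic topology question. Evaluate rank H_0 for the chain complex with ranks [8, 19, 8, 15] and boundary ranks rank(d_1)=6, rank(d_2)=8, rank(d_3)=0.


rank H_k = rank(ker d_k) - rank(im d_{k+1}).
rank(ker d_0) = rank(C_0) - rank(d_0) = 8 - 0 = 8.
rank(im d_{0+1}) = 6.
rank H_0 = 8 - 6 = 2

2


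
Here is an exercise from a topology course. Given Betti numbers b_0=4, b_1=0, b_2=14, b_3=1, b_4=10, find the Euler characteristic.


chi = sum_k (-1)^k b_k.
= (4) + (0) + (14) + (-1) + (10)
= 27

27


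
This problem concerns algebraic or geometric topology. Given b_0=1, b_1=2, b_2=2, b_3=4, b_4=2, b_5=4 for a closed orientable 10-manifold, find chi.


By Poincare duality b_k = b_{10-k}, so full Betti numbers: b_0=1, b_1=2, b_2=2, b_3=4, b_4=2, b_5=4, b_6=2, b_7=4, b_8=2, b_9=2, b_10=1.
chi = sum (-1)^k b_k = -6

-6


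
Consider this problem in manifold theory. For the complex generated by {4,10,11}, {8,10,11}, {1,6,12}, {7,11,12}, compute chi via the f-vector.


Enumerate all faces; f-vector: f_0=8, f_1=11, f_2=4.
chi = sum (-1)^k f_k = 1

1


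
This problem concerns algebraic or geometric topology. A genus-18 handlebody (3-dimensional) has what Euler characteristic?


A genus-g handlebody deformation retracts to a wedge of g circles.
chi(vee_g S^1) = 1 - g.
chi(H_18) = 1 - 18 = -17

-17


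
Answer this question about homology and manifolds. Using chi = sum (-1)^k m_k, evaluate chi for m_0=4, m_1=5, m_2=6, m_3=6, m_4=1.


Morse theory: chi(M) = sum_k (-1)^k m_k where m_k = #(index-k critical points).
= (4) + (-5) + (6) + (-6) + (1) = 0

0


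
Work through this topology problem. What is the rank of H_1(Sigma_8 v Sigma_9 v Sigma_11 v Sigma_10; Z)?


For a wedge X v Y: reduced H_k(X v Y) = H_k(X) + H_k(Y).
Each Sigma_g contributes b_1 = 2g.
b_1 = 16 + 18 + 22 + 20 = 76

76


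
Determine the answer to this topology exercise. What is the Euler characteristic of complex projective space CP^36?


CP^36 has one cell in each even dimension 0, 2, ..., 2*36 (36+1 cells total).
All cells are even-dimensional, so chi = number of cells.
chi = 36 + 1 = 37

37


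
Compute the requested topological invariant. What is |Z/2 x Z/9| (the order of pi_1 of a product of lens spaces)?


pi_1(X x Y) = pi_1(X) x pi_1(Y).
pi_1(L(2,1)) = Z/2, pi_1(L(9,1)) = Z/9.
|Z/2 x Z/9| = 2 * 9 = 18

18


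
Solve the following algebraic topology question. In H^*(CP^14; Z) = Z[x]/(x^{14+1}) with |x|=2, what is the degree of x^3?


|x| = 2 in H^*(CP^n).
|x^3| = 3 * |x| = 3 * 2 = 6

6


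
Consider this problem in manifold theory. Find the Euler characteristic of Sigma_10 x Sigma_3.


chi(Sigma_10) = 2 - 2*10 = -18
chi(Sigma_3) = 2 - 2*3 = -4
chi(product) = (-18) * (-4) = 72

72


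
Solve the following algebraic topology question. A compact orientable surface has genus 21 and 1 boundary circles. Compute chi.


For a compact orientable surface with genus g and b boundary components: chi = 2 - 2g - b.
chi = 2 - 2*21 - 1 = 2 - 42 - 1 = -41

-41


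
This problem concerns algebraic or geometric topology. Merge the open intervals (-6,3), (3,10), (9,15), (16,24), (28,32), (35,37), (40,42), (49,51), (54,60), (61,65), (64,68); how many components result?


Sort and merge overlapping open intervals.
Merged: (-6,3), (3,15), (16,24), (28,32), (35,37), (40,42), (49,51), (54,60), (61,68).
Number of components = 9

9


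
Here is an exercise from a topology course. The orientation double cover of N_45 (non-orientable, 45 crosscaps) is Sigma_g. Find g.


chi(N_45) = 2 - 45 = -43.
Double cover: chi(Sigma_g) = 2 * chi(N_45) = 2*(-43) = -86.
2 - 2g = -86, so g = (2 - (-86))/2 = 88/2 = 44

44


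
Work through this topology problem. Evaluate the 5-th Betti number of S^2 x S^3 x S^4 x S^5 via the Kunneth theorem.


Each S^d has Poincare polynomial 1 + t^d.
The product S^2 x S^3 x S^4 x S^5 has Poincare polynomial prod(1+t^d_i).
Expanding: b_0=1, b_2=1, b_3=1, b_4=1, b_5=2, b_6=1, b_7=2, b_8=1, b_9=2, b_10=1, b_11=1, b_12=1, b_14=1.
b_5 = 2

2


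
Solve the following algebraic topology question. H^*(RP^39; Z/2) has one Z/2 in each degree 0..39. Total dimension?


H^k(RP^39; Z/2) = Z/2 for each 0 <= k <= 39.
Total dimension = 39 + 1 = 40

40


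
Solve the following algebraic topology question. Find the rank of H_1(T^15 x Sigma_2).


pi_1(A x B) = pi_1(A) x pi_1(B); rank of abelianization = b_1.
b_1(T^15) = 15, b_1(Sigma_2) = 2*2 = 4.
b_1(product) = 15 + 4 = 19

19


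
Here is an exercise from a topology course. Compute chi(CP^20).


CP^20 has one cell in each even dimension 0, 2, ..., 2*20 (20+1 cells total).
All cells are even-dimensional, so chi = number of cells.
chi = 20 + 1 = 21

21


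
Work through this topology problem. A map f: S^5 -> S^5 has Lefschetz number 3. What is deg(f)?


L(f) = 1 + (-1)^5 deg(f) on S^5.
3 = 1 + (-1)^5 * deg(f)
(-1)^5 * deg(f) = 2
deg(f) = -2

-2


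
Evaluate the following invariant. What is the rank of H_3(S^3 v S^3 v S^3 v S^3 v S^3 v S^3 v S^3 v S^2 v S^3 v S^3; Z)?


For a wedge of spheres, H_k (k>0) is free on one generator per sphere of dimension k.
Spheres of dimension 3: count = 9.
b_3 = 9

9


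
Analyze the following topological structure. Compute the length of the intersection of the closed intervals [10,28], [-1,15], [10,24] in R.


Intersection = [max(a_i), min(b_i)] = [10, 15].
Length = 15 - 10 = 5

5


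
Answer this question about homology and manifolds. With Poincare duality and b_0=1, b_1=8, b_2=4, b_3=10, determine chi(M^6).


By Poincare duality b_k = b_{6-k}, so full Betti numbers: b_0=1, b_1=8, b_2=4, b_3=10, b_4=4, b_5=8, b_6=1.
chi = sum (-1)^k b_k = -16

-16


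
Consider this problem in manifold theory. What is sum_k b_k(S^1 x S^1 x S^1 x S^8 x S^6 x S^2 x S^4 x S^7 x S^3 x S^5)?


Total Betti number is multiplicative under products.
Each S^d (d>=1) has total Betti number 2.
There are 10 sphere factors.
Total = 2^10 = 1024

1024


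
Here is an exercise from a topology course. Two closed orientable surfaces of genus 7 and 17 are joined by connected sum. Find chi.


chi(Sigma_7) = 2 - 2*7 = -12
chi(Sigma_17) = 2 - 2*17 = -32
For surfaces: chi(A#B) = chi(A) + chi(B) - 2.
chi = -12 + -32 - 2 = -46

-46


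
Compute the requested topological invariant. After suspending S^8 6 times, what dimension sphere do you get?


Each suspension raises dimension by 1: Sigma S^n = S^{n+1}.
Sigma^6 S^8 = S^{8+6} = S^14

14
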